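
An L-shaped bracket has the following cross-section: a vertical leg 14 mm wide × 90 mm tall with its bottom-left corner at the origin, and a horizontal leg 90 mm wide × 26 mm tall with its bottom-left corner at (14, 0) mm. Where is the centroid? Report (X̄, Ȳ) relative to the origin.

X̄ = 40.80 mm, Ȳ = 24.20 mm

Part | A | x̄ᵢ | ȳᵢ | A·x̄ᵢ | A·ȳᵢ
vertical leg | 1260.00 | 7.00 | 45.00 | 8820.00 | 56700.00
horizontal leg | 2340.00 | 59.00 | 13.00 | 138060.00 | 30420.00
Σ | 3600.00 |  |  | 146880.00 | 87120.00
X̄ = 146880.00 / 3600.00 = 40.80 mm
Ȳ = 87120.00 / 3600.00 = 24.20 mm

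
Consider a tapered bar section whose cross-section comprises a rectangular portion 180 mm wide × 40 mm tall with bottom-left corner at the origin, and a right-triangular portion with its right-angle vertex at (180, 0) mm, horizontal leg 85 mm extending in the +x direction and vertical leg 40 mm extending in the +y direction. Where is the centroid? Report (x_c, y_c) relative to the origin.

rectangular portion: A = 180 × 40 = 7200.00, centroid at (90.00, 20.00).
triangular portion: A = ½·85·40 = 1700.00, centroid at (208.33, 13.33).
ΣA = 8900.00 mm²
ΣAx_c = (7200.00)(90.00) + (1700.00)(208.33) = 1002166.67 mm³
ΣAy_c = (7200.00)(20.00) + (1700.00)(13.33) = 166666.67 mm³
x_c = 1002166.67 / 8900.00 = 112.60 mm
y_c = 166666.67 / 8900.00 = 18.73 mm

x_c = 112.60 mm, y_c = 18.73 mm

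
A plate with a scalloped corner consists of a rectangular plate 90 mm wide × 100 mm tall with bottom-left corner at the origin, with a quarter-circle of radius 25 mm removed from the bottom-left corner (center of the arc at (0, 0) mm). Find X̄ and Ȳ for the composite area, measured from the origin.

Part | A | x̄ᵢ | ȳᵢ | A·x̄ᵢ | A·ȳᵢ
plate | 9000.00 | 45.00 | 50.00 | 405000.00 | 450000.00
removed quarter-circle | -490.87 | 10.61 | 10.61 | -5208.33 | -5208.33
Σ | 8509.13 |  |  | 399791.67 | 444791.67
X̄ = 399791.67 / 8509.13 = 46.98 mm
Ȳ = 444791.67 / 8509.13 = 52.27 mm

X̄ = 46.98 mm, Ȳ = 52.27 mm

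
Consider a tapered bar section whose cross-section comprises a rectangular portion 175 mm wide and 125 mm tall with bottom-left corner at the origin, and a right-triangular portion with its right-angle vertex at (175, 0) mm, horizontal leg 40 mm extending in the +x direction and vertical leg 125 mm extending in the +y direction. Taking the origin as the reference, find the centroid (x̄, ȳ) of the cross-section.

rectangular portion: A = 175 × 125 = 21875.00, centroid at (87.50, 62.50).
triangular portion: A = ½·40·125 = 2500.00, centroid at (188.33, 41.67).
ΣA = 24375.00 mm², ΣAx̄ = 2384895.83 mm³, ΣAȳ = 1471354.17 mm³.
x̄ = 2384895.83/24375.00 = 97.84 mm; ȳ = 1471354.17/24375.00 = 60.36 mm.

x̄ = 97.84 mm, ȳ = 60.36 mm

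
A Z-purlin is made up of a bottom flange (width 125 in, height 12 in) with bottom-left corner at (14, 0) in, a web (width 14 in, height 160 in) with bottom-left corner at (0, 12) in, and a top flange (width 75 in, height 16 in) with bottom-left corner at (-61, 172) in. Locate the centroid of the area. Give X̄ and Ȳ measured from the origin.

bottom flange: A = 125 × 12 = 1500.00, centroid at (76.50, 6.00).
web: A = 14 × 160 = 2240.00, centroid at (7.00, 92.00).
top flange: A = 75 × 16 = 1200.00, centroid at (-23.50, 180.00).
ΣA = 4940.00 in², ΣAX̄ = 102230.00 in³, ΣAȲ = 431080.00 in³.
X̄ = 102230.00/4940.00 = 20.69 in; Ȳ = 431080.00/4940.00 = 87.26 in.

X̄ = 20.69 in, Ȳ = 87.26 in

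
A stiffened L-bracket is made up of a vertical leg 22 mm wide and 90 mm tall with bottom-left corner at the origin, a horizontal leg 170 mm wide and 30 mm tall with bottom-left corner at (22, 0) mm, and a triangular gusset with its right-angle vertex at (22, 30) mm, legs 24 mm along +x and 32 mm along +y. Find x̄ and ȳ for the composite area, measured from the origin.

x̄ = 77.57 mm, ȳ = 24.28 mm

vertical leg: A = 22 × 90 = 1980.00, centroid at (11.00, 45.00).
horizontal leg: A = 170 × 30 = 5100.00, centroid at (107.00, 15.00).
gusset: A = ½·24·32 = 384.00, centroid at (30.00, 40.67).
ΣA = 7464.00 mm², ΣAx̄ = 579000.00 mm³, ΣAȳ = 181216.00 mm³.
x̄ = 579000.00/7464.00 = 77.57 mm; ȳ = 181216.00/7464.00 = 24.28 mm.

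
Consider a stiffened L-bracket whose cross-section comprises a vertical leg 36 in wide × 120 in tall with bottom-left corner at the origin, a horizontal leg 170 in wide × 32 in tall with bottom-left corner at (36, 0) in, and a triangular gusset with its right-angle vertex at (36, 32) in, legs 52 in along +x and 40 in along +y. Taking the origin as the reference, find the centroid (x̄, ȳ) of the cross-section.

x̄ = 73.28 in, ȳ = 36.42 in

vertical leg: A = 36 × 120 = 4320.00, centroid at (18.00, 60.00).
horizontal leg: A = 170 × 32 = 5440.00, centroid at (121.00, 16.00).
gusset: A = ½·52·40 = 1040.00, centroid at (53.33, 45.33).
ΣA = 10800.00 in², ΣAx̄ = 791466.67 in³, ΣAȳ = 393386.67 in³.
x̄ = 791466.67/10800.00 = 73.28 in; ȳ = 393386.67/10800.00 = 36.42 in.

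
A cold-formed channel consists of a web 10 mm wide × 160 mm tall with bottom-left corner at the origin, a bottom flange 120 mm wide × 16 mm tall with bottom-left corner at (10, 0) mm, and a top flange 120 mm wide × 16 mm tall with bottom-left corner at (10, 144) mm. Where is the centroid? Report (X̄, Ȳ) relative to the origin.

X̄ = 50.88 mm, Ȳ = 80.00 mm

web: A = 10 × 160 = 1600.00, centroid at (5.00, 80.00).
bottom flange: A = 120 × 16 = 1920.00, centroid at (70.00, 8.00).
top flange: A = 120 × 16 = 1920.00, centroid at (70.00, 152.00).
ΣA = 5440.00 mm²
ΣAX̄ = (1600.00)(5.00) + (1920.00)(70.00) + (1920.00)(70.00) = 276800.00 mm³
ΣAȲ = (1600.00)(80.00) + (1920.00)(8.00) + (1920.00)(152.00) = 435200.00 mm³
X̄ = 276800.00 / 5440.00 = 50.88 mm
Ȳ = 435200.00 / 5440.00 = 80.00 mm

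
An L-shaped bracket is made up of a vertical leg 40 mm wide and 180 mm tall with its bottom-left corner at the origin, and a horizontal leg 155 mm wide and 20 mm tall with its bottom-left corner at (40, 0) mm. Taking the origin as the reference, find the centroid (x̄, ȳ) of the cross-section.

Part | A | x̄ᵢ | ȳᵢ | A·x̄ᵢ | A·ȳᵢ
vertical leg | 7200.00 | 20.00 | 90.00 | 144000.00 | 648000.00
horizontal leg | 3100.00 | 117.50 | 10.00 | 364250.00 | 31000.00
Σ | 10300.00 |  |  | 508250.00 | 679000.00
x̄ = 508250.00 / 10300.00 = 49.34 mm
ȳ = 679000.00 / 10300.00 = 65.92 mm

x̄ = 49.34 mm, ȳ = 65.92 mm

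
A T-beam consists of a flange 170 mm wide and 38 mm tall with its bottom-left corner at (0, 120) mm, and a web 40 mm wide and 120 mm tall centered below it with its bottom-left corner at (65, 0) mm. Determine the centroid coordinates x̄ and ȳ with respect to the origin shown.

Part | A | x̄ᵢ | ȳᵢ | A·x̄ᵢ | A·ȳᵢ
web | 4800.00 | 85.00 | 60.00 | 408000.00 | 288000.00
flange | 6460.00 | 85.00 | 139.00 | 549100.00 | 897940.00
Σ | 11260.00 |  |  | 957100.00 | 1185940.00
x̄ = 957100.00 / 11260.00 = 85.00 mm
ȳ = 1185940.00 / 11260.00 = 105.32 mm

x̄ = 85.00 mm, ȳ = 105.32 mm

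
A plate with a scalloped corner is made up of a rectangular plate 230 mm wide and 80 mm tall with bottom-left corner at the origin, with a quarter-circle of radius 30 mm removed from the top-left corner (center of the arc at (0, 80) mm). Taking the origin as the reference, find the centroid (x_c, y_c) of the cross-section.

x_c = 119.09 mm, y_c = 38.91 mm

plate: A = 230 × 80 = 18400.00, centroid at (115.00, 40.00).
removed quarter-circle: A = −¼π·30² = -706.86, centroid at (12.73, 67.27).
ΣA = 17693.14 mm²
ΣAx_c = (18400.00)(115.00) + (-706.86)(12.73) = 2107000.00 mm³
ΣAy_c = (18400.00)(40.00) + (-706.86)(67.27) = 688451.33 mm³
x_c = 2107000.00 / 17693.14 = 119.09 mm
y_c = 688451.33 / 17693.14 = 38.91 mm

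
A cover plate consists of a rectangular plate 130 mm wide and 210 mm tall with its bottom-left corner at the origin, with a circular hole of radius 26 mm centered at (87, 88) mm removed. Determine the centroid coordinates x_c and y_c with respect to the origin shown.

x_c = 63.14 mm, y_c = 106.43 mm

Part | A | x̄ᵢ | ȳᵢ | A·x̄ᵢ | A·ȳᵢ
plate | 27300.00 | 65.00 | 105.00 | 1774500.00 | 2866500.00
hole | -2123.72 | 87.00 | 88.00 | -184763.35 | -186887.06
Σ | 25176.28 |  |  | 1589736.65 | 2679612.94
x_c = 1589736.65 / 25176.28 = 63.14 mm
y_c = 2679612.94 / 25176.28 = 106.43 mm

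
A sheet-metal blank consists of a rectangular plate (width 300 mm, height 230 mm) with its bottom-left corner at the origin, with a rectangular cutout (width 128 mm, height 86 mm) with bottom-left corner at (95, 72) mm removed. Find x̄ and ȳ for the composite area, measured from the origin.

x̄ = 148.29 mm, ȳ = 115.00 mm

Part | A | x̄ᵢ | ȳᵢ | A·x̄ᵢ | A·ȳᵢ
plate | 69000.00 | 150.00 | 115.00 | 10350000.00 | 7935000.00
hole | -11008.00 | 159.00 | 115.00 | -1750272.00 | -1265920.00
Σ | 57992.00 |  |  | 8599728.00 | 6669080.00
x̄ = 8599728.00 / 57992.00 = 148.29 mm
ȳ = 6669080.00 / 57992.00 = 115.00 mm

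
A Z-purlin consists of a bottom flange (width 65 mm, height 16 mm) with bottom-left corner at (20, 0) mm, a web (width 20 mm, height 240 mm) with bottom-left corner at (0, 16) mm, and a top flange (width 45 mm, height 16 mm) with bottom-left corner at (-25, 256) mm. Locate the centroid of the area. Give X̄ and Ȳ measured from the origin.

bottom flange: A = 65 × 16 = 1040.00, centroid at (52.50, 8.00).
web: A = 20 × 240 = 4800.00, centroid at (10.00, 136.00).
top flange: A = 45 × 16 = 720.00, centroid at (-2.50, 264.00).
ΣA = 6560.00 mm², ΣAX̄ = 100800.00 mm³, ΣAȲ = 851200.00 mm³.
X̄ = 100800.00/6560.00 = 15.37 mm; Ȳ = 851200.00/6560.00 = 129.76 mm.

X̄ = 15.37 mm, Ȳ = 129.76 mm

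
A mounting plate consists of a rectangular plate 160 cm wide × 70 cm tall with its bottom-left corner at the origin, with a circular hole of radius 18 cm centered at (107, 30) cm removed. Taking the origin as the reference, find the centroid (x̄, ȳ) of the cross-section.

x̄ = 77.30 cm, ȳ = 35.50 cm

plate: A = 160 × 70 = 11200.00, centroid at (80.00, 35.00).
hole: A = −π·18² = -1017.88, centroid at (107.00, 30.00).
ΣA = 10182.12 cm²
ΣAx̄ = (11200.00)(80.00) + (-1017.88)(107.00) = 787087.27 cm³
ΣAȳ = (11200.00)(35.00) + (-1017.88)(30.00) = 361463.72 cm³
x̄ = 787087.27 / 10182.12 = 77.30 cm
ȳ = 361463.72 / 10182.12 = 35.50 cm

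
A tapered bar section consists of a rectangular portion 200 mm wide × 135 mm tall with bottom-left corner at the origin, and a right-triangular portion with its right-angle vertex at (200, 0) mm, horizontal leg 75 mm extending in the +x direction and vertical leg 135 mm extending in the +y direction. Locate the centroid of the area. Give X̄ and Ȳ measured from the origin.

X̄ = 119.74 mm, Ȳ = 63.95 mm

rectangular portion: A = 200 × 135 = 27000.00, centroid at (100.00, 67.50).
triangular portion: A = ½·75·135 = 5062.50, centroid at (225.00, 45.00).
ΣA = 32062.50 mm², ΣAX̄ = 3839062.50 mm³, ΣAȲ = 2050312.50 mm³.
X̄ = 3839062.50/32062.50 = 119.74 mm; Ȳ = 2050312.50/32062.50 = 63.95 mm.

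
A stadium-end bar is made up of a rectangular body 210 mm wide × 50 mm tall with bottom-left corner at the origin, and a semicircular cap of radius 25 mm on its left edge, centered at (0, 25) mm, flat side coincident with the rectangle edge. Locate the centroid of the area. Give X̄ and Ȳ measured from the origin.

rectangular body: A = 210 × 50 = 10500.00, centroid at (105.00, 25.00).
semicircular end: A = ½π·25² = 981.75, centroid at (-10.61, 25.00).
ΣA = 11481.75 mm², ΣAX̄ = 1092083.33 mm³, ΣAȲ = 287043.69 mm³.
X̄ = 1092083.33/11481.75 = 95.11 mm; Ȳ = 287043.69/11481.75 = 25.00 mm.

X̄ = 95.11 mm, Ȳ = 25.00 mm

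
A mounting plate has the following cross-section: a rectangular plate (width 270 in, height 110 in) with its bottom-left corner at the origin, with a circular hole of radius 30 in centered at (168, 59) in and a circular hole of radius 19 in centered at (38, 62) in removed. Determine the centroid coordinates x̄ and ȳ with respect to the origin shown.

Part | A | x̄ᵢ | ȳᵢ | A·x̄ᵢ | A·ȳᵢ
plate | 29700.00 | 135.00 | 55.00 | 4009500.00 | 1633500.00
hole 1 | -2827.43 | 168.00 | 59.00 | -475008.81 | -166818.57
hole 2 | -1134.11 | 38.00 | 62.00 | -43096.37 | -70315.13
Σ | 25738.45 |  |  | 3491394.82 | 1396366.30
x̄ = 3491394.82 / 25738.45 = 135.65 in
ȳ = 1396366.30 / 25738.45 = 54.25 in

x̄ = 135.65 in, ȳ = 54.25 in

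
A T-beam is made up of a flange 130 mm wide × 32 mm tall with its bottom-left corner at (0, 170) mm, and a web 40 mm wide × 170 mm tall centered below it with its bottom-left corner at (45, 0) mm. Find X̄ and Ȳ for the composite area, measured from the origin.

X̄ = 65.00 mm, Ȳ = 123.34 mm

web: A = 40 × 170 = 6800.00, centroid at (65.00, 85.00).
flange: A = 130 × 32 = 4160.00, centroid at (65.00, 186.00).
ΣA = 10960.00 mm²
ΣAX̄ = (6800.00)(65.00) + (4160.00)(65.00) = 712400.00 mm³
ΣAȲ = (6800.00)(85.00) + (4160.00)(186.00) = 1351760.00 mm³
X̄ = 712400.00 / 10960.00 = 65.00 mm
Ȳ = 1351760.00 / 10960.00 = 123.34 mm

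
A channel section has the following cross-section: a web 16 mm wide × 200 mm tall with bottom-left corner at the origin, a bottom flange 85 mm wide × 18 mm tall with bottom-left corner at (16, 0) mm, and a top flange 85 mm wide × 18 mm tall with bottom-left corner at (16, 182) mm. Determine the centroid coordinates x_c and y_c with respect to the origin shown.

x_c = 32.69 mm, y_c = 100.00 mm

web: A = 16 × 200 = 3200.00, centroid at (8.00, 100.00).
bottom flange: A = 85 × 18 = 1530.00, centroid at (58.50, 9.00).
top flange: A = 85 × 18 = 1530.00, centroid at (58.50, 191.00).
ΣA = 6260.00 mm², ΣAx_c = 204610.00 mm³, ΣAy_c = 626000.00 mm³.
x_c = 204610.00/6260.00 = 32.69 mm; y_c = 626000.00/6260.00 = 100.00 mm.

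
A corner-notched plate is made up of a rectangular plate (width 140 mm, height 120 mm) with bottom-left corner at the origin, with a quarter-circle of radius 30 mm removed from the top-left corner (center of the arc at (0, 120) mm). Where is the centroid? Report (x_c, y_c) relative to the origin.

plate: A = 140 × 120 = 16800.00, centroid at (70.00, 60.00).
removed quarter-circle: A = −¼π·30² = -706.86, centroid at (12.73, 107.27).
ΣA = 16093.14 mm², ΣAx_c = 1167000.00 mm³, ΣAy_c = 932177.00 mm³.
x_c = 1167000.00/16093.14 = 72.52 mm; y_c = 932177.00/16093.14 = 57.92 mm.

x_c = 72.52 mm, y_c = 57.92 mm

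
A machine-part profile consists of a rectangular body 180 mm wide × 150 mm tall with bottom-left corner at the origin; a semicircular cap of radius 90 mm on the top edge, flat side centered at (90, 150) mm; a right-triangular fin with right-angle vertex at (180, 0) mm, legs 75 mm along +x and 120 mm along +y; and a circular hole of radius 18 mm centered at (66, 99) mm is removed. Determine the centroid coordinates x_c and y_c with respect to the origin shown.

x_c = 102.54 mm, y_c = 104.12 mm

rectangular body: A = 180 × 150 = 27000.00, centroid at (90.00, 75.00).
semicircular top: A = ½π·90² = 12723.45, centroid at (90.00, 188.20).
triangular fin: A = ½·75·120 = 4500.00, centroid at (205.00, 40.00).
hole: A = −π·18² = -1017.88, centroid at (66.00, 99.00).
ΣA = 43205.57 mm², ΣAx_c = 4430430.70 mm³, ΣAy_c = 4498747.81 mm³.
x_c = 4430430.70/43205.57 = 102.54 mm; y_c = 4498747.81/43205.57 = 104.12 mm.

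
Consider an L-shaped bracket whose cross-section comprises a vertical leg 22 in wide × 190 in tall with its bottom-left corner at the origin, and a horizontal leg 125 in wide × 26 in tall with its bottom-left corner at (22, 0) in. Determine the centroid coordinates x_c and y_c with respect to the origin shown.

Part | A | x̄ᵢ | ȳᵢ | A·x̄ᵢ | A·ȳᵢ
vertical leg | 4180.00 | 11.00 | 95.00 | 45980.00 | 397100.00
horizontal leg | 3250.00 | 84.50 | 13.00 | 274625.00 | 42250.00
Σ | 7430.00 |  |  | 320605.00 | 439350.00
x_c = 320605.00 / 7430.00 = 43.15 in
y_c = 439350.00 / 7430.00 = 59.13 in

x_c = 43.15 in, y_c = 59.13 in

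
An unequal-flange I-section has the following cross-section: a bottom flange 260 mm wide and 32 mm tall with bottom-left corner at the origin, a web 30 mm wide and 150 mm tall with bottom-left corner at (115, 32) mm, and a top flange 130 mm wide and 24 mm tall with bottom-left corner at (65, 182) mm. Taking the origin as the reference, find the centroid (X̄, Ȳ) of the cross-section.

X̄ = 130.00 mm, Ȳ = 76.53 mm

Part | A | x̄ᵢ | ȳᵢ | A·x̄ᵢ | A·ȳᵢ
bottom flange | 8320.00 | 130.00 | 16.00 | 1081600.00 | 133120.00
web | 4500.00 | 130.00 | 107.00 | 585000.00 | 481500.00
top flange | 3120.00 | 130.00 | 194.00 | 405600.00 | 605280.00
Σ | 15940.00 |  |  | 2072200.00 | 1219900.00
X̄ = 2072200.00 / 15940.00 = 130.00 mm
Ȳ = 1219900.00 / 15940.00 = 76.53 mm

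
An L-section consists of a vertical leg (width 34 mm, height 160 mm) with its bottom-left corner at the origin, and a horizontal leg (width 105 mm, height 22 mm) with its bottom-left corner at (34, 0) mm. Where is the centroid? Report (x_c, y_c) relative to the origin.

vertical leg: A = 34 × 160 = 5440.00, centroid at (17.00, 80.00).
horizontal leg: A = 105 × 22 = 2310.00, centroid at (86.50, 11.00).
ΣA = 7750.00 mm²
ΣAx_c = (5440.00)(17.00) + (2310.00)(86.50) = 292295.00 mm³
ΣAy_c = (5440.00)(80.00) + (2310.00)(11.00) = 460610.00 mm³
x_c = 292295.00 / 7750.00 = 37.72 mm
y_c = 460610.00 / 7750.00 = 59.43 mm

x_c = 37.72 mm, y_c = 59.43 mm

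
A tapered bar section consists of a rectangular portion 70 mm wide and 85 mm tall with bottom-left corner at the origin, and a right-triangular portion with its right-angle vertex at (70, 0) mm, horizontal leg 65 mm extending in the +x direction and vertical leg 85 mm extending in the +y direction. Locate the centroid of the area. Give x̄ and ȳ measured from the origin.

Part | A | x̄ᵢ | ȳᵢ | A·x̄ᵢ | A·ȳᵢ
rectangular portion | 5950.00 | 35.00 | 42.50 | 208250.00 | 252875.00
triangular portion | 2762.50 | 91.67 | 28.33 | 253229.17 | 78270.83
Σ | 8712.50 |  |  | 461479.17 | 331145.83
x̄ = 461479.17 / 8712.50 = 52.97 mm
ȳ = 331145.83 / 8712.50 = 38.01 mm

x̄ = 52.97 mm, ȳ = 38.01 mm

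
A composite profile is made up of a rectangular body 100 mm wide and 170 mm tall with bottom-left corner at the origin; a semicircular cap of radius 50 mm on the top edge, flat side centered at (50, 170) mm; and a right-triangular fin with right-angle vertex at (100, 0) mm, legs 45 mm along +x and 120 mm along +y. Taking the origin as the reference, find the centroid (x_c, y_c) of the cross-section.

x_c = 57.43 mm, y_c = 97.51 mm

Part | A | x̄ᵢ | ȳᵢ | A·x̄ᵢ | A·ȳᵢ
rectangular body | 17000.00 | 50.00 | 85.00 | 850000.00 | 1445000.00
semicircular top | 3926.99 | 50.00 | 191.22 | 196349.54 | 750921.77
triangular fin | 2700.00 | 115.00 | 40.00 | 310500.00 | 108000.00
Σ | 23626.99 |  |  | 1356849.54 | 2303921.77
x_c = 1356849.54 / 23626.99 = 57.43 mm
y_c = 2303921.77 / 23626.99 = 97.51 mm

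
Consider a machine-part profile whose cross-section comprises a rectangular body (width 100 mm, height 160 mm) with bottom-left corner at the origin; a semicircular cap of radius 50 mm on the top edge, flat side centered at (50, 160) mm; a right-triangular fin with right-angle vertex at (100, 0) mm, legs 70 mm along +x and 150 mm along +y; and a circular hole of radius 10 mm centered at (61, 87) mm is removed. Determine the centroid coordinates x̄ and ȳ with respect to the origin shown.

rectangular body: A = 100 × 160 = 16000.00, centroid at (50.00, 80.00).
semicircular top: A = ½π·50² = 3926.99, centroid at (50.00, 181.22).
triangular fin: A = ½·70·150 = 5250.00, centroid at (123.33, 50.00).
hole: A = −π·10² = -314.16, centroid at (61.00, 87.00).
ΣA = 24862.83 mm²
ΣAx̄ = (16000.00)(50.00) + (3926.99)(50.00) + (5250.00)(123.33) + (-314.16)(61.00) = 1624685.83 mm³
ΣAȳ = (16000.00)(80.00) + (3926.99)(181.22) + (5250.00)(50.00) + (-314.16)(87.00) = 2226820.01 mm³
x̄ = 1624685.83 / 24862.83 = 65.35 mm
ȳ = 2226820.01 / 24862.83 = 89.56 mm

x̄ = 65.35 mm, ȳ = 89.56 mm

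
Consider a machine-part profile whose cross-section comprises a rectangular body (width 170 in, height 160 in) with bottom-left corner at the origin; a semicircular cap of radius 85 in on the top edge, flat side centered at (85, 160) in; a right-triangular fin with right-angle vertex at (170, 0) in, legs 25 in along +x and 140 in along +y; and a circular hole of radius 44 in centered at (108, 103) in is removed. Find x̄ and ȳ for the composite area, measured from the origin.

Part | A | x̄ᵢ | ȳᵢ | A·x̄ᵢ | A·ȳᵢ
rectangular body | 27200.00 | 85.00 | 80.00 | 2312000.00 | 2176000.00
semicircular top | 11349.00 | 85.00 | 196.08 | 964665.29 | 2225257.22
triangular fin | 1750.00 | 178.33 | 46.67 | 312083.33 | 81666.67
hole | -6082.12 | 108.00 | 103.00 | -656869.32 | -626458.71
Σ | 34216.88 |  |  | 2931879.30 | 3856465.18
x̄ = 2931879.30 / 34216.88 = 85.69 in
ȳ = 3856465.18 / 34216.88 = 112.71 in

x̄ = 85.69 in, ȳ = 112.71 in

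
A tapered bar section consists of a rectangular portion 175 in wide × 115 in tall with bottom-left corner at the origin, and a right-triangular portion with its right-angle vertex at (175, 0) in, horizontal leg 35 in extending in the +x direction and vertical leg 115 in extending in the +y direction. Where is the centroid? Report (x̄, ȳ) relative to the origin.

rectangular portion: A = 175 × 115 = 20125.00, centroid at (87.50, 57.50).
triangular portion: A = ½·35·115 = 2012.50, centroid at (186.67, 38.33).
ΣA = 22137.50 in², ΣAx̄ = 2136604.17 in³, ΣAȳ = 1234333.33 in³.
x̄ = 2136604.17/22137.50 = 96.52 in; ȳ = 1234333.33/22137.50 = 55.76 in.

x̄ = 96.52 in, ȳ = 55.76 in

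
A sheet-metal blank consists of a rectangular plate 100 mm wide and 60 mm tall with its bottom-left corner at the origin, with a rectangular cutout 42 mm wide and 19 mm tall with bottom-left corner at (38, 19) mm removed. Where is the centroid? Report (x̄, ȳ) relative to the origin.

x̄ = 48.62 mm, ȳ = 30.23 mm

Part | A | x̄ᵢ | ȳᵢ | A·x̄ᵢ | A·ȳᵢ
plate | 6000.00 | 50.00 | 30.00 | 300000.00 | 180000.00
hole | -798.00 | 59.00 | 28.50 | -47082.00 | -22743.00
Σ | 5202.00 |  |  | 252918.00 | 157257.00
x̄ = 252918.00 / 5202.00 = 48.62 mm
ȳ = 157257.00 / 5202.00 = 30.23 mm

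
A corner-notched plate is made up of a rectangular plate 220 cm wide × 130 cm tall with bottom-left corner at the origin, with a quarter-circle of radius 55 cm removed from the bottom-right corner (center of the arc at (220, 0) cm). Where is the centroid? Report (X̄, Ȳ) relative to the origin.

X̄ = 102.15 cm, Ȳ = 68.77 cm

Part | A | x̄ᵢ | ȳᵢ | A·x̄ᵢ | A·ȳᵢ
plate | 28600.00 | 110.00 | 65.00 | 3146000.00 | 1859000.00
removed quarter-circle | -2375.83 | 196.66 | 23.34 | -467224.14 | -55458.33
Σ | 26224.17 |  |  | 2678775.86 | 1803541.67
X̄ = 2678775.86 / 26224.17 = 102.15 cm
Ȳ = 1803541.67 / 26224.17 = 68.77 cm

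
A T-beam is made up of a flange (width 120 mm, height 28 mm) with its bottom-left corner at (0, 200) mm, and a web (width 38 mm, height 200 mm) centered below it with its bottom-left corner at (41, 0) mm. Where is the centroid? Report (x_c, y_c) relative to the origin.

Part | A | x̄ᵢ | ȳᵢ | A·x̄ᵢ | A·ȳᵢ
web | 7600.00 | 60.00 | 100.00 | 456000.00 | 760000.00
flange | 3360.00 | 60.00 | 214.00 | 201600.00 | 719040.00
Σ | 10960.00 |  |  | 657600.00 | 1479040.00
x_c = 657600.00 / 10960.00 = 60.00 mm
y_c = 1479040.00 / 10960.00 = 134.95 mm

x_c = 60.00 mm, y_c = 134.95 mm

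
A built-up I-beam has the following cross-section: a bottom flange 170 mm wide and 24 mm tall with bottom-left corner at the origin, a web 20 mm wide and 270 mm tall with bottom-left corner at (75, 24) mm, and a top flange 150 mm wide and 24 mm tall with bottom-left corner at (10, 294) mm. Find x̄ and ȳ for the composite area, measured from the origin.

bottom flange: A = 170 × 24 = 4080.00, centroid at (85.00, 12.00).
web: A = 20 × 270 = 5400.00, centroid at (85.00, 159.00).
top flange: A = 150 × 24 = 3600.00, centroid at (85.00, 306.00).
ΣA = 13080.00 mm², ΣAx̄ = 1111800.00 mm³, ΣAȳ = 2009160.00 mm³.
x̄ = 1111800.00/13080.00 = 85.00 mm; ȳ = 2009160.00/13080.00 = 153.61 mm.

x̄ = 85.00 mm, ȳ = 153.61 mm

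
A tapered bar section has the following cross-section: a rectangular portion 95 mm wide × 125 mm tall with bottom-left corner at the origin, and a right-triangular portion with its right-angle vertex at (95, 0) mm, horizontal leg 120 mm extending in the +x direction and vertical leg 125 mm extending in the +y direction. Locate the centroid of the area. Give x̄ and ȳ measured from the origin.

rectangular portion: A = 95 × 125 = 11875.00, centroid at (47.50, 62.50).
triangular portion: A = ½·120·125 = 7500.00, centroid at (135.00, 41.67).
ΣA = 19375.00 mm², ΣAx̄ = 1576562.50 mm³, ΣAȳ = 1054687.50 mm³.
x̄ = 1576562.50/19375.00 = 81.37 mm; ȳ = 1054687.50/19375.00 = 54.44 mm.

x̄ = 81.37 mm, ȳ = 54.44 mm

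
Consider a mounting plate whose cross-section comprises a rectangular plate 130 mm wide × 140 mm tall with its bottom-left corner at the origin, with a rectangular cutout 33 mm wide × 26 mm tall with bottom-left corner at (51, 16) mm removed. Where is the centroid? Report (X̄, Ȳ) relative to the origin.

X̄ = 64.88 mm, Ȳ = 72.03 mm

Part | A | x̄ᵢ | ȳᵢ | A·x̄ᵢ | A·ȳᵢ
plate | 18200.00 | 65.00 | 70.00 | 1183000.00 | 1274000.00
hole | -858.00 | 67.50 | 29.00 | -57915.00 | -24882.00
Σ | 17342.00 |  |  | 1125085.00 | 1249118.00
X̄ = 1125085.00 / 17342.00 = 64.88 mm
Ȳ = 1249118.00 / 17342.00 = 72.03 mm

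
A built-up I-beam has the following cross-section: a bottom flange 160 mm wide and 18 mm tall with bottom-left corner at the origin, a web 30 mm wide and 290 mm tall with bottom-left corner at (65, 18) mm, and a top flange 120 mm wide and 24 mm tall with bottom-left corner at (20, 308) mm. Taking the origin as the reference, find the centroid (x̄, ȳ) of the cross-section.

bottom flange: A = 160 × 18 = 2880.00, centroid at (80.00, 9.00).
web: A = 30 × 290 = 8700.00, centroid at (80.00, 163.00).
top flange: A = 120 × 24 = 2880.00, centroid at (80.00, 320.00).
ΣA = 14460.00 mm²
ΣAx̄ = (2880.00)(80.00) + (8700.00)(80.00) + (2880.00)(80.00) = 1156800.00 mm³
ΣAȳ = (2880.00)(9.00) + (8700.00)(163.00) + (2880.00)(320.00) = 2365620.00 mm³
x̄ = 1156800.00 / 14460.00 = 80.00 mm
ȳ = 2365620.00 / 14460.00 = 163.60 mm

x̄ = 80.00 mm, ȳ = 163.60 mm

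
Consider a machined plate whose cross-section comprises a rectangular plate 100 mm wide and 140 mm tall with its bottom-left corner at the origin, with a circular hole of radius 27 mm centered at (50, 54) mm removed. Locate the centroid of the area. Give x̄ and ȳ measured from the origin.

plate: A = 100 × 140 = 14000.00, centroid at (50.00, 70.00).
hole: A = −π·27² = -2290.22, centroid at (50.00, 54.00).
ΣA = 11709.78 mm²
ΣAx̄ = (14000.00)(50.00) + (-2290.22)(50.00) = 585488.95 mm³
ΣAȳ = (14000.00)(70.00) + (-2290.22)(54.00) = 856328.06 mm³
x̄ = 585488.95 / 11709.78 = 50.00 mm
ȳ = 856328.06 / 11709.78 = 73.13 mm

x̄ = 50.00 mm, ȳ = 73.13 mm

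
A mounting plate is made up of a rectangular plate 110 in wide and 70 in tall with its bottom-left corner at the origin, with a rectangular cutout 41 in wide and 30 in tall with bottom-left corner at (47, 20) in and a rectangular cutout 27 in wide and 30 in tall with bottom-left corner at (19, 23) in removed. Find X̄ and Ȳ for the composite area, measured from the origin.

X̄ = 55.50 in, Ȳ = 34.57 in

plate: A = 110 × 70 = 7700.00, centroid at (55.00, 35.00).
hole 1: A = −(41 × 30) = -1230.00, centroid at (67.50, 35.00).
hole 2: A = −(27 × 30) = -810.00, centroid at (32.50, 38.00).
ΣA = 5660.00 in², ΣAX̄ = 314150.00 in³, ΣAȲ = 195670.00 in³.
X̄ = 314150.00/5660.00 = 55.50 in; Ȳ = 195670.00/5660.00 = 34.57 in.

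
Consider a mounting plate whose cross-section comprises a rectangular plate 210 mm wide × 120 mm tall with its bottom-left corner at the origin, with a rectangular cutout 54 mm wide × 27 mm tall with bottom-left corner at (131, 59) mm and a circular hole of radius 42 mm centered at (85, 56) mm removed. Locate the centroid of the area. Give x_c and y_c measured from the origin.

plate: A = 210 × 120 = 25200.00, centroid at (105.00, 60.00).
hole 1: A = −(54 × 27) = -1458.00, centroid at (158.00, 72.50).
hole 2: A = −π·42² = -5541.77, centroid at (85.00, 56.00).
ΣA = 18200.23 mm²
ΣAx_c = (25200.00)(105.00) + (-1458.00)(158.00) + (-5541.77)(85.00) = 1944585.60 mm³
ΣAy_c = (25200.00)(60.00) + (-1458.00)(72.50) + (-5541.77)(56.00) = 1095955.91 mm³
x_c = 1944585.60 / 18200.23 = 106.84 mm
y_c = 1095955.91 / 18200.23 = 60.22 mm

x_c = 106.84 mm, y_c = 60.22 mm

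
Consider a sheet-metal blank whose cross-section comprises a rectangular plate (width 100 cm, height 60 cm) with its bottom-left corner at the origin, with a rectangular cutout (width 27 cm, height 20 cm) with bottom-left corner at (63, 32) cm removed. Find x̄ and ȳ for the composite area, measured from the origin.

x̄ = 47.38 cm, ȳ = 28.81 cm

plate: A = 100 × 60 = 6000.00, centroid at (50.00, 30.00).
hole: A = −(27 × 20) = -540.00, centroid at (76.50, 42.00).
ΣA = 5460.00 cm², ΣAx̄ = 258690.00 cm³, ΣAȳ = 157320.00 cm³.
x̄ = 258690.00/5460.00 = 47.38 cm; ȳ = 157320.00/5460.00 = 28.81 cm.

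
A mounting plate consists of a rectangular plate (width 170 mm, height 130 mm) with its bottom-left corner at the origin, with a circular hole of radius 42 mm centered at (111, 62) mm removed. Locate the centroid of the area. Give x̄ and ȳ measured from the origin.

x̄ = 76.30 mm, ȳ = 66.00 mm

Part | A | x̄ᵢ | ȳᵢ | A·x̄ᵢ | A·ȳᵢ
plate | 22100.00 | 85.00 | 65.00 | 1878500.00 | 1436500.00
hole | -5541.77 | 111.00 | 62.00 | -615136.41 | -343589.71
Σ | 16558.23 |  |  | 1263363.59 | 1092910.29
x̄ = 1263363.59 / 16558.23 = 76.30 mm
ȳ = 1092910.29 / 16558.23 = 66.00 mm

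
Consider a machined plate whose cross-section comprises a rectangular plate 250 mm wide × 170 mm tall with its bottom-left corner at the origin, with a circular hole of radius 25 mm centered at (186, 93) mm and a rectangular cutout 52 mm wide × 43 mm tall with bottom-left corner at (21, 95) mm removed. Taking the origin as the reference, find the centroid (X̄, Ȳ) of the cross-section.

X̄ = 126.43 mm, Ȳ = 82.75 mm

plate: A = 250 × 170 = 42500.00, centroid at (125.00, 85.00).
hole 1: A = −π·25² = -1963.50, centroid at (186.00, 93.00).
hole 2: A = −(52 × 43) = -2236.00, centroid at (47.00, 116.50).
ΣA = 38300.50 mm²
ΣAX̄ = (42500.00)(125.00) + (-1963.50)(186.00) + (-2236.00)(47.00) = 4842197.85 mm³
ΣAȲ = (42500.00)(85.00) + (-1963.50)(93.00) + (-2236.00)(116.50) = 3169400.93 mm³
X̄ = 4842197.85 / 38300.50 = 126.43 mm
Ȳ = 3169400.93 / 38300.50 = 82.75 mm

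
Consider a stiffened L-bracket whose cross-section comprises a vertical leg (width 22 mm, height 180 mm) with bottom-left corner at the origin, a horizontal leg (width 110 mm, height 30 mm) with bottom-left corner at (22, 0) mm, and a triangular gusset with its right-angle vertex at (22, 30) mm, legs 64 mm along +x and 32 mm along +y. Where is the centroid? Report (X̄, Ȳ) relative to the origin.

Part | A | x̄ᵢ | ȳᵢ | A·x̄ᵢ | A·ȳᵢ
vertical leg | 3960.00 | 11.00 | 90.00 | 43560.00 | 356400.00
horizontal leg | 3300.00 | 77.00 | 15.00 | 254100.00 | 49500.00
gusset | 1024.00 | 43.33 | 40.67 | 44373.33 | 41642.67
Σ | 8284.00 |  |  | 342033.33 | 447542.67
X̄ = 342033.33 / 8284.00 = 41.29 mm
Ȳ = 447542.67 / 8284.00 = 54.02 mm

X̄ = 41.29 mm, Ȳ = 54.02 mm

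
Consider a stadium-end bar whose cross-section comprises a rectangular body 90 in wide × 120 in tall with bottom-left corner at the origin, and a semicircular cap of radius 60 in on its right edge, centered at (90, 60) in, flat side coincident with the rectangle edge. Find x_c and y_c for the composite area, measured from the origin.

rectangular body: A = 90 × 120 = 10800.00, centroid at (45.00, 60.00).
semicircular end: A = ½π·60² = 5654.87, centroid at (115.46, 60.00).
ΣA = 16454.87 in², ΣAx_c = 1138938.01 in³, ΣAy_c = 987292.01 in³.
x_c = 1138938.01/16454.87 = 69.22 in; y_c = 987292.01/16454.87 = 60.00 in.

x_c = 69.22 in, y_c = 60.00 in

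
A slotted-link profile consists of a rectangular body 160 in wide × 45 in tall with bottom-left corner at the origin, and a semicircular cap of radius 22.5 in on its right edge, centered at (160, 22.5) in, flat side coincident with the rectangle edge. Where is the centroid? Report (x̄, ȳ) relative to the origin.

Part | A | x̄ᵢ | ȳᵢ | A·x̄ᵢ | A·ȳᵢ
rectangular body | 7200.00 | 80.00 | 22.50 | 576000.00 | 162000.00
semicircular end | 795.22 | 169.55 | 22.50 | 134828.25 | 17892.35
Σ | 7995.22 |  |  | 710828.25 | 179892.35
x̄ = 710828.25 / 7995.22 = 88.91 in
ȳ = 179892.35 / 7995.22 = 22.50 in

x̄ = 88.91 in, ȳ = 22.50 in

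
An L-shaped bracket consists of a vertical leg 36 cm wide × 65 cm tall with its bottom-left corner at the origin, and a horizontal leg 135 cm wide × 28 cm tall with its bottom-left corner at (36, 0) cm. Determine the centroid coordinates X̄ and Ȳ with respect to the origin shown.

vertical leg: A = 36 × 65 = 2340.00, centroid at (18.00, 32.50).
horizontal leg: A = 135 × 28 = 3780.00, centroid at (103.50, 14.00).
ΣA = 6120.00 cm²
ΣAX̄ = (2340.00)(18.00) + (3780.00)(103.50) = 433350.00 cm³
ΣAȲ = (2340.00)(32.50) + (3780.00)(14.00) = 128970.00 cm³
X̄ = 433350.00 / 6120.00 = 70.81 cm
Ȳ = 128970.00 / 6120.00 = 21.07 cm

X̄ = 70.81 cm, Ȳ = 21.07 cm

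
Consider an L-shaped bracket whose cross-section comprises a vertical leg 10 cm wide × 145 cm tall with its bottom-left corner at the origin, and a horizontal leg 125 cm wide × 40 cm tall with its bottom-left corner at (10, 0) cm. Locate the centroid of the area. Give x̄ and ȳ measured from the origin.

x̄ = 57.33 cm, ȳ = 31.80 cm

vertical leg: A = 10 × 145 = 1450.00, centroid at (5.00, 72.50).
horizontal leg: A = 125 × 40 = 5000.00, centroid at (72.50, 20.00).
ΣA = 6450.00 cm²
ΣAx̄ = (1450.00)(5.00) + (5000.00)(72.50) = 369750.00 cm³
ΣAȳ = (1450.00)(72.50) + (5000.00)(20.00) = 205125.00 cm³
x̄ = 369750.00 / 6450.00 = 57.33 cm
ȳ = 205125.00 / 6450.00 = 31.80 cm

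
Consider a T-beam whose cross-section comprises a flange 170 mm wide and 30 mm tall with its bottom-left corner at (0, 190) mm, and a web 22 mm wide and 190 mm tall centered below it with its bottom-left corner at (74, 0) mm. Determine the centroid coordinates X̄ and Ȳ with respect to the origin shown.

Part | A | x̄ᵢ | ȳᵢ | A·x̄ᵢ | A·ȳᵢ
web | 4180.00 | 85.00 | 95.00 | 355300.00 | 397100.00
flange | 5100.00 | 85.00 | 205.00 | 433500.00 | 1045500.00
Σ | 9280.00 |  |  | 788800.00 | 1442600.00
X̄ = 788800.00 / 9280.00 = 85.00 mm
Ȳ = 1442600.00 / 9280.00 = 155.45 mm

X̄ = 85.00 mm, Ȳ = 155.45 mm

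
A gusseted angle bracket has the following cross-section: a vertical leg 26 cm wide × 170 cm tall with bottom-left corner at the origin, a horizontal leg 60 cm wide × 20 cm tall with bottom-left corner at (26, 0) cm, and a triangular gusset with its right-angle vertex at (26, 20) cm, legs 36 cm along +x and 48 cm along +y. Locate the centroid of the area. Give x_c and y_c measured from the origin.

x_c = 24.29 cm, y_c = 64.59 cm

vertical leg: A = 26 × 170 = 4420.00, centroid at (13.00, 85.00).
horizontal leg: A = 60 × 20 = 1200.00, centroid at (56.00, 10.00).
gusset: A = ½·36·48 = 864.00, centroid at (38.00, 36.00).
ΣA = 6484.00 cm², ΣAx_c = 157492.00 cm³, ΣAy_c = 418804.00 cm³.
x_c = 157492.00/6484.00 = 24.29 cm; y_c = 418804.00/6484.00 = 64.59 cm.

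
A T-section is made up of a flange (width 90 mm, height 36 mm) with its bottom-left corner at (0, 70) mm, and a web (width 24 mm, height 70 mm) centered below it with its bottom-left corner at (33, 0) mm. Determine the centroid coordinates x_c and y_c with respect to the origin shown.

web: A = 24 × 70 = 1680.00, centroid at (45.00, 35.00).
flange: A = 90 × 36 = 3240.00, centroid at (45.00, 88.00).
ΣA = 4920.00 mm², ΣAx_c = 221400.00 mm³, ΣAy_c = 343920.00 mm³.
x_c = 221400.00/4920.00 = 45.00 mm; y_c = 343920.00/4920.00 = 69.90 mm.

x_c = 45.00 mm, y_c = 69.90 mm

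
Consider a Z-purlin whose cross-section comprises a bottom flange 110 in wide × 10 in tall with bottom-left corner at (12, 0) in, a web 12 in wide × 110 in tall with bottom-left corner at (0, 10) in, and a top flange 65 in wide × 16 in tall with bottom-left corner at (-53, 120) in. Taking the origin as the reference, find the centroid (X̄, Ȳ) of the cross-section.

Part | A | x̄ᵢ | ȳᵢ | A·x̄ᵢ | A·ȳᵢ
bottom flange | 1100.00 | 67.00 | 5.00 | 73700.00 | 5500.00
web | 1320.00 | 6.00 | 65.00 | 7920.00 | 85800.00
top flange | 1040.00 | -20.50 | 128.00 | -21320.00 | 133120.00
Σ | 3460.00 |  |  | 60300.00 | 224420.00
X̄ = 60300.00 / 3460.00 = 17.43 in
Ȳ = 224420.00 / 3460.00 = 64.86 in

X̄ = 17.43 in, Ȳ = 64.86 in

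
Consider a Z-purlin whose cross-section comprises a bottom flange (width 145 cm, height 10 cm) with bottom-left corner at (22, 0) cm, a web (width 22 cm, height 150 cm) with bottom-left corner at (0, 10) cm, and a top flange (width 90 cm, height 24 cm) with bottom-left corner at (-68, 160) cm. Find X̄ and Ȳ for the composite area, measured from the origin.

X̄ = 17.89 cm, Ȳ = 95.41 cm

bottom flange: A = 145 × 10 = 1450.00, centroid at (94.50, 5.00).
web: A = 22 × 150 = 3300.00, centroid at (11.00, 85.00).
top flange: A = 90 × 24 = 2160.00, centroid at (-23.00, 172.00).
ΣA = 6910.00 cm²
ΣAX̄ = (1450.00)(94.50) + (3300.00)(11.00) + (2160.00)(-23.00) = 123645.00 cm³
ΣAȲ = (1450.00)(5.00) + (3300.00)(85.00) + (2160.00)(172.00) = 659270.00 cm³
X̄ = 123645.00 / 6910.00 = 17.89 cm
Ȳ = 659270.00 / 6910.00 = 95.41 cm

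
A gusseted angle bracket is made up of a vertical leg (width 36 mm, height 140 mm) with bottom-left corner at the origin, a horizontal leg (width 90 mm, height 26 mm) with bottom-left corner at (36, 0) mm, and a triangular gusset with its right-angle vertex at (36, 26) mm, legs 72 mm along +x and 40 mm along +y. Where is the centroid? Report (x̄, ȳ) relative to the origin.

x̄ = 41.57 mm, ȳ = 49.87 mm

Part | A | x̄ᵢ | ȳᵢ | A·x̄ᵢ | A·ȳᵢ
vertical leg | 5040.00 | 18.00 | 70.00 | 90720.00 | 352800.00
horizontal leg | 2340.00 | 81.00 | 13.00 | 189540.00 | 30420.00
gusset | 1440.00 | 60.00 | 39.33 | 86400.00 | 56640.00
Σ | 8820.00 |  |  | 366660.00 | 439860.00
x̄ = 366660.00 / 8820.00 = 41.57 mm
ȳ = 439860.00 / 8820.00 = 49.87 mm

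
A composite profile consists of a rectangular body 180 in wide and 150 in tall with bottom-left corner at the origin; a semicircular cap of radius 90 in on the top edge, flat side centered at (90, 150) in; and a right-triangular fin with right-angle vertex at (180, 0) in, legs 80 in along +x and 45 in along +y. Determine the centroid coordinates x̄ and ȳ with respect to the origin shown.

x̄ = 95.06 in, ȳ = 107.08 in

rectangular body: A = 180 × 150 = 27000.00, centroid at (90.00, 75.00).
semicircular top: A = ½π·90² = 12723.45, centroid at (90.00, 188.20).
triangular fin: A = ½·80·45 = 1800.00, centroid at (206.67, 15.00).
ΣA = 41523.45 in²
ΣAx̄ = (27000.00)(90.00) + (12723.45)(90.00) + (1800.00)(206.67) = 3947110.52 in³
ΣAȳ = (27000.00)(75.00) + (12723.45)(188.20) + (1800.00)(15.00) = 4446517.54 in³
x̄ = 3947110.52 / 41523.45 = 95.06 in
ȳ = 4446517.54 / 41523.45 = 107.08 in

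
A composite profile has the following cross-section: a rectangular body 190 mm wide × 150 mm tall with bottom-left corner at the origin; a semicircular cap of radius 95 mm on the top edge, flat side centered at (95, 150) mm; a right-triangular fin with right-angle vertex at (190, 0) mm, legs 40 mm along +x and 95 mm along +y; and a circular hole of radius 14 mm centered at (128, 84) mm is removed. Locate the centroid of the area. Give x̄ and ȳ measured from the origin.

x̄ = 99.22 mm, ȳ = 110.19 mm

rectangular body: A = 190 × 150 = 28500.00, centroid at (95.00, 75.00).
semicircular top: A = ½π·95² = 14176.44, centroid at (95.00, 190.32).
triangular fin: A = ½·40·95 = 1900.00, centroid at (203.33, 31.67).
hole: A = −π·14² = -615.75, centroid at (128.00, 84.00).
ΣA = 43960.68 mm²
ΣAx̄ = (28500.00)(95.00) + (14176.44)(95.00) + (1900.00)(203.33) + (-615.75)(128.00) = 4361778.56 mm³
ΣAȳ = (28500.00)(75.00) + (14176.44)(190.32) + (1900.00)(31.67) + (-615.75)(84.00) = 4843992.35 mm³
x̄ = 4361778.56 / 43960.68 = 99.22 mm
ȳ = 4843992.35 / 43960.68 = 110.19 mm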